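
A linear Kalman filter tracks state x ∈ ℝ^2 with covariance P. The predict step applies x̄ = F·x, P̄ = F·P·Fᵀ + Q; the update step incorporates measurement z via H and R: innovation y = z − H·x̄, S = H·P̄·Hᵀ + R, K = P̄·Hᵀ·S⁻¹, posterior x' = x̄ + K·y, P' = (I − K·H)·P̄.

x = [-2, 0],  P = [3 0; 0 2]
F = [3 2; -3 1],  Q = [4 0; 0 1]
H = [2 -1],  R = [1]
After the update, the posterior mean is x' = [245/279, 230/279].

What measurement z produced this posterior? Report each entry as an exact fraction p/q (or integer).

z = [1]

x̄ = F·x = [-6, 6]
P̄ = F·P·Fᵀ + Q = [39 -23; -23 30]
S = H·P̄·Hᵀ + R = [279]
K = P̄·Hᵀ·S⁻¹ = [101/279; -76/279]
x' − x̄ = [1919/279, -1444/279] = K·y
y = (KᵀK)⁻¹·Kᵀ·(x' − x̄) = [19]
z = y + H·x̄ = [19] + [-18] = [1]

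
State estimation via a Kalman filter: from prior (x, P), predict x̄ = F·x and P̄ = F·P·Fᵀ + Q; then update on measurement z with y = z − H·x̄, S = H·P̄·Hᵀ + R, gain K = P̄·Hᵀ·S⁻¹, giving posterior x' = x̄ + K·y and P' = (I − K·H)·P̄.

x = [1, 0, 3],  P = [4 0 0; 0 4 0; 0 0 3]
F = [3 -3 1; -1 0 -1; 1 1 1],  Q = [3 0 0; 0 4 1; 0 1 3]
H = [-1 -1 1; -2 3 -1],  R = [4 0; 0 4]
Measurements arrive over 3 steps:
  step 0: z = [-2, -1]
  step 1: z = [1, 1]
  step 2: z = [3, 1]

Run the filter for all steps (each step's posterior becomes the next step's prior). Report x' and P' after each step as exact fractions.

step 0: x̄ = F·x = [6, -4, 4]
step 0: P̄ = F·P·Fᵀ + Q = [78 -15 3; -15 11 -6; 3 -6 14]
step 0: y = z − H·x̄ = [-4, 27]
step 0: S = H·P̄·Hᵀ + R = [83 97; 97 657]
step 0: K = P̄·Hᵀ·S⁻¹ = [-9816/22561 -5556/22561; -8007/45122 5921/45122; 14855/45122 -4803/45122]
step 0: x' = x̄ + K·y = [2238/2051, 1037/4102, -783/4102]
step 0: P' = (I − K·H)·P̄ = [37374/22561 25317/22561 23427/22561; 25317/22561 71779/45122 90385/45122; 23427/22561 90385/45122 196659/45122]
step 1: x̄ = F·x = [681/293, -3693/4102, 2365/2051]
step 1: P̄ = F·P·Fᵀ + Q = [3105/293 -1203/293 1378/293; -1203/293 545603/45122 -230506/22561; 1378/293 -230506/22561 427149/22561]
step 1: y = z − H·x̄ = [5213/4102, 38979/4102]
step 1: S = H·P̄·Hᵀ + R = [2185635/45122 -309615/4102; -309615/4102 1245087/4102]
step 1: K = P̄·Hᵀ·S⁻¹ = [-51548387/135448545 -1991443/9029903; -20999456/135448545 3837841/27089709; 44639426/135448545 -3044692/27089709]
step 1: x' = x̄ + K·y = [-34549528/135448545, 33713891/135448545, 68254924/135448545]
step 1: P' = (I − K·H)·P̄ = [201650404/135448545 139635542/135448545 135092398/135448545; 139635542/135448545 68610937/45149515 87156843/45149515; 135092398/135448545 87156843/45149515 191706877/45149515]
step 2: x̄ = F·x = [-136535333/135448545, -11235132/45149515, 67419287/135448545]
step 2: P̄ = F·P·Fᵀ + Q = [459035553/45149515 -517123222/135448545 580001944/135448545; -517123222/135448545 529583337/45149515 -1312613357/135448545; 580001944/135448545 -1312613357/135448545 2461346419/135448545]
step 2: y = z − H·x̄ = [168685619/135448545, 30913354/135448545]
step 2: S = H·P̄·Hᵀ + R = [6399973651/135448545 -3262238428/45149515; -3262238428/45149515 39211483916/135448545]
step 2: K = P̄·Hᵀ·S⁻¹ = [-325542359069/859215585311 -188306086819/859215585311; -132203044748/859215585311 245737258049/1718431170622; 283835729746/859215585311 -189595207293/1718431170622]
step 2: x' = x̄ + K·y = [-1314512260960/859215585311, -350411092011/859215585311, 759522341326/859215585311]
step 2: P' = (I − K·H)·P̄ = [1270595329820/859215585311 878196102954/859215585311 846621996498/859215585311; 878196102954/859215585311 1298625322984/859215585311 1648009246946/859215585311; 846621996498/859215585311 1648009246946/859215585311 3629974162428/859215585311]

step 0: x' = [2238/2051, 1037/4102, -783/4102], P' = [37374/22561 25317/22561 23427/22561; 25317/22561 71779/45122 90385/45122; 23427/22561 90385/45122 196659/45122]
step 1: x' = [-34549528/135448545, 33713891/135448545, 68254924/135448545], P' = [201650404/135448545 139635542/135448545 135092398/135448545; 139635542/135448545 68610937/45149515 87156843/45149515; 135092398/135448545 87156843/45149515 191706877/45149515]
step 2: x' = [-1314512260960/859215585311, -350411092011/859215585311, 759522341326/859215585311], P' = [1270595329820/859215585311 878196102954/859215585311 846621996498/859215585311; 878196102954/859215585311 1298625322984/859215585311 1648009246946/859215585311; 846621996498/859215585311 1648009246946/859215585311 3629974162428/859215585311]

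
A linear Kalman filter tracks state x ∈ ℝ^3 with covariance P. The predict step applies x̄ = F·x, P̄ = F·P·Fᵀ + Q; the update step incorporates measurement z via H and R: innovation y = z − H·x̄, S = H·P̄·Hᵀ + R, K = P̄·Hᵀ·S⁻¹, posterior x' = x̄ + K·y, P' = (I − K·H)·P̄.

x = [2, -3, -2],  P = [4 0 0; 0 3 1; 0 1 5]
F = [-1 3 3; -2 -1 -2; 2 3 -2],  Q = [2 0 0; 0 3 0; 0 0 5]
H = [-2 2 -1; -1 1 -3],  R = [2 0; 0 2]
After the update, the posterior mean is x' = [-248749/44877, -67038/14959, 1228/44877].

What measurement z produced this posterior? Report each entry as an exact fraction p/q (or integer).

x̄ = F·x = [-17, 3, -1]
P̄ = F·P·Fᵀ + Q = [96 -40 -8; -40 46 -9; -8 -9 56]
S = H·P̄·Hᵀ + R = [950 619; 619 734]
K = P̄·Hᵀ·S⁻¹ = [-124448/314139 57016/314139; 20969/104713 -1563/104713; 62039/314139 -124648/314139]
x' − x̄ = [514160/44877, -111915/14959, 46105/44877] = K·y
y = (KᵀK)⁻¹·Kᵀ·(x' − x̄) = [-39, -22]
z = y + H·x̄ = [-39, -22] + [41, 23] = [2, 1]

z = [2, 1]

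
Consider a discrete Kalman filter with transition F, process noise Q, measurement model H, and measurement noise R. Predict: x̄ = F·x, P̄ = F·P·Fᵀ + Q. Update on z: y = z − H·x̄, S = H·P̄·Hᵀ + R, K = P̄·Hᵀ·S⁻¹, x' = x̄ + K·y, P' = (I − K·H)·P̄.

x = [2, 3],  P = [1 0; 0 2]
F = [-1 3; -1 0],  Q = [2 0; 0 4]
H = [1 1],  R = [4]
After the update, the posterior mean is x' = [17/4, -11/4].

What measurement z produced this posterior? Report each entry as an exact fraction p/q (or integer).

x̄ = F·x = [7, -2]
P̄ = F·P·Fᵀ + Q = [21 1; 1 5]
S = H·P̄·Hᵀ + R = [32]
K = P̄·Hᵀ·S⁻¹ = [11/16; 3/16]
x' − x̄ = [-11/4, -3/4] = K·y
y = (KᵀK)⁻¹·Kᵀ·(x' − x̄) = [-4]
z = y + H·x̄ = [-4] + [5] = [1]

z = [1]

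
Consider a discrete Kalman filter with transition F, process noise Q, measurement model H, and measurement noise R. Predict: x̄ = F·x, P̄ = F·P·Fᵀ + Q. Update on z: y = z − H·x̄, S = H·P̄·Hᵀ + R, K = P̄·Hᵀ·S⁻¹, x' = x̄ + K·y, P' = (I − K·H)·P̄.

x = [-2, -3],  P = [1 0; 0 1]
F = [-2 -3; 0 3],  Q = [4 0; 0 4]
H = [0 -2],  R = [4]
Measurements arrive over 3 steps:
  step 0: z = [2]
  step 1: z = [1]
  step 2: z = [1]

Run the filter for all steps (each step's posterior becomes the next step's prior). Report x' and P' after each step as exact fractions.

step 0: x̄ = F·x = [13, -9]
step 0: P̄ = F·P·Fᵀ + Q = [17 -9; -9 13]
step 0: y = z − H·x̄ = [-16]
step 0: S = H·P̄·Hᵀ + R = [56]
step 0: K = P̄·Hᵀ·S⁻¹ = [9/28; -13/28]
step 0: x' = x̄ + K·y = [55/7, -11/7]
step 0: P' = (I − K·H)·P̄ = [157/14 -9/14; -9/14 13/14]
step 1: x̄ = F·x = [-11, -33/7]
step 1: P̄ = F·P·Fᵀ + Q = [99/2 -9/2; -9/2 173/14]
step 1: y = z − H·x̄ = [-59/7]
step 1: S = H·P̄·Hᵀ + R = [374/7]
step 1: K = P̄·Hᵀ·S⁻¹ = [63/374; -173/374]
step 1: x' = x̄ + K·y = [-4645/374, -305/374]
step 1: P' = (I − K·H)·P̄ = [8973/187 -63/187; -63/187 173/187]
step 2: x̄ = F·x = [10205/374, -915/374]
step 2: P̄ = F·P·Fᵀ + Q = [37441/187 -1179/187; -1179/187 2305/187]
step 2: y = z − H·x̄ = [-728/187]
step 2: S = H·P̄·Hᵀ + R = [9968/187]
step 2: K = P̄·Hᵀ·S⁻¹ = [1179/4984; -2305/4984]
step 2: x' = x̄ + K·y = [4693/178, -115/178]
step 2: P' = (I − K·H)·P̄ = [491513/2492 -1179/2492; -1179/2492 2305/2492]

step 0: x' = [55/7, -11/7], P' = [157/14 -9/14; -9/14 13/14]
step 1: x' = [-4645/374, -305/374], P' = [8973/187 -63/187; -63/187 173/187]
step 2: x' = [4693/178, -115/178], P' = [491513/2492 -1179/2492; -1179/2492 2305/2492]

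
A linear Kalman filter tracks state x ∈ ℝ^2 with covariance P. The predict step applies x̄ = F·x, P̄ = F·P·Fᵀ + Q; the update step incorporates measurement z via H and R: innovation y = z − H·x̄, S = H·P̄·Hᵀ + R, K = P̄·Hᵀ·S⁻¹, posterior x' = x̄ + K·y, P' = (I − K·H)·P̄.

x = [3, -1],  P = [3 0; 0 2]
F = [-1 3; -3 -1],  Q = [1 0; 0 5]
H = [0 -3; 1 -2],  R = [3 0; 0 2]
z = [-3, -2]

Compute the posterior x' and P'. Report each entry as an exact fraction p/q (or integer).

x' = [-306/367, 2017/2569]
P' = [1062/367 212/367; 212/367 807/2569]

x̄ = F·x = [-6, -8]
P̄ = F·P·Fᵀ + Q = [22 3; 3 34]
y = z − H·x̄ = [-27, -12]
S = H·P̄·Hᵀ + R = [309 195; 195 148]
K = P̄·Hᵀ·S⁻¹ = [-212/367 319/367; -807/2569 -65/2569]
x' = x̄ + K·y = [-306/367, 2017/2569]
P' = (I − K·H)·P̄ = [1062/367 212/367; 212/367 807/2569]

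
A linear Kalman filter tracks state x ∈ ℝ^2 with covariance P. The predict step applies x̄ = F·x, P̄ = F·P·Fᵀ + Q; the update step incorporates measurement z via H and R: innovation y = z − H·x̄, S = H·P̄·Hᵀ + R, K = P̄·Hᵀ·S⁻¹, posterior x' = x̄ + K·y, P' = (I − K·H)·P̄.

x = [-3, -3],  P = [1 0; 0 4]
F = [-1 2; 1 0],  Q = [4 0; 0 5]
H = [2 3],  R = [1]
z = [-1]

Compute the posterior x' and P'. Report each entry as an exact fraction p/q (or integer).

x' = [165/127, -157/127]
P' = [1146/127 -751/127; -751/127 506/127]

x̄ = F·x = [-3, -3]
P̄ = F·P·Fᵀ + Q = [21 -1; -1 6]
y = z − H·x̄ = [14]
S = H·P̄·Hᵀ + R = [127]
K = P̄·Hᵀ·S⁻¹ = [39/127; 16/127]
x' = x̄ + K·y = [165/127, -157/127]
P' = (I − K·H)·P̄ = [1146/127 -751/127; -751/127 506/127]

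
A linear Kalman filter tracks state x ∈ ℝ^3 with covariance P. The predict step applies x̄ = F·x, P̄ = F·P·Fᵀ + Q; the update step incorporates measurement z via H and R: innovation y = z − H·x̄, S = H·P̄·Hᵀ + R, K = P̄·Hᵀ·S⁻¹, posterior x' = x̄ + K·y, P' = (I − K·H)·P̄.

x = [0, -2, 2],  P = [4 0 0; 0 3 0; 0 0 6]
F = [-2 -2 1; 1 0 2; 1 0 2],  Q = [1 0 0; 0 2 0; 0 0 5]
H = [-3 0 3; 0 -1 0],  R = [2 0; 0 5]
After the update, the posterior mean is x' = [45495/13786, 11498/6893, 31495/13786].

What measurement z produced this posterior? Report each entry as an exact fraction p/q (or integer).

z = [-3, -1]

x̄ = F·x = [6, 4, 4]
P̄ = F·P·Fᵀ + Q = [35 4 4; 4 30 28; 4 28 33]
S = H·P̄·Hᵀ + R = [542 -72; -72 35]
K = P̄·Hᵀ·S⁻¹ = [-3543/13786 -4432/6893; 180/6893 -5538/6893; 1029/13786 -4456/6893]
x' − x̄ = [-37221/13786, -16074/6893, -23649/13786] = K·y
y = (KᵀK)⁻¹·Kᵀ·(x' − x̄) = [3, 3]
z = y + H·x̄ = [3, 3] + [-6, -4] = [-3, -1]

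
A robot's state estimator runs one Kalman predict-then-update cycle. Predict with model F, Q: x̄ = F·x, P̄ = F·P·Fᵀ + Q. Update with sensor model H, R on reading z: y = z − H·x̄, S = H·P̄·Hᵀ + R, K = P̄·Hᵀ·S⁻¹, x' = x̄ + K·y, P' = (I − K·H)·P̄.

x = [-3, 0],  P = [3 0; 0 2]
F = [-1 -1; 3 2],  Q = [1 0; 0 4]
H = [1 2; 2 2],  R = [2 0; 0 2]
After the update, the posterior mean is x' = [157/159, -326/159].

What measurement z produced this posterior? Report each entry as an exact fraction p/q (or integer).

z = [-3, -2]

x̄ = F·x = [3, -9]
P̄ = F·P·Fᵀ + Q = [6 -13; -13 39]
S = H·P̄·Hᵀ + R = [112 90; 90 78]
K = P̄·Hᵀ·S⁻¹ = [-25/53 58/159; 65/106 -13/318]
x' − x̄ = [-320/159, 1105/159] = K·y
y = (KᵀK)⁻¹·Kᵀ·(x' − x̄) = [12, 10]
z = y + H·x̄ = [12, 10] + [-15, -12] = [-3, -2]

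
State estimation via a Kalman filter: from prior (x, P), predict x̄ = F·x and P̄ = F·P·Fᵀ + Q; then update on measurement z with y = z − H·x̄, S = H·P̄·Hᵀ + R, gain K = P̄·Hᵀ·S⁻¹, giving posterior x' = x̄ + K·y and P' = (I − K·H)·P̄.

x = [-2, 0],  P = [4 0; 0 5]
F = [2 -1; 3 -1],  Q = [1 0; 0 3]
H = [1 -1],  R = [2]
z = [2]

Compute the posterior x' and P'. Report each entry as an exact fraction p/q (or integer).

x' = [-4, -6]
P' = [171/10 37/2; 37/2 43/2]

x̄ = F·x = [-4, -6]
P̄ = F·P·Fᵀ + Q = [22 29; 29 44]
y = z − H·x̄ = [0]
S = H·P̄·Hᵀ + R = [10]
K = P̄·Hᵀ·S⁻¹ = [-7/10; -3/2]
x' = x̄ + K·y = [-4, -6]
P' = (I − K·H)·P̄ = [171/10 37/2; 37/2 43/2]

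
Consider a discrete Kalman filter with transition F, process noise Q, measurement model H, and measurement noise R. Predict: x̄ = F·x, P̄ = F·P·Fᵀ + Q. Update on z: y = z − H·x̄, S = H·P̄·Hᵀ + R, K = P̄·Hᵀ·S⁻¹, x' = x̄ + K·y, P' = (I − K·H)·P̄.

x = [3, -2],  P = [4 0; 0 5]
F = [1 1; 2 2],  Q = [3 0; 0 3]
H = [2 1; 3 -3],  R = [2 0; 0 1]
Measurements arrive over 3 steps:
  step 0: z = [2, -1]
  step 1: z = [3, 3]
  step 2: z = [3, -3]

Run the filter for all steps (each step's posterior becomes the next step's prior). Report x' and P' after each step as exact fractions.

step 0: x̄ = F·x = [1, 2]
step 0: P̄ = F·P·Fᵀ + Q = [12 18; 18 39]
step 0: y = z − H·x̄ = [-2, 2]
step 0: S = H·P̄·Hᵀ + R = [161 -99; -99 136]
step 0: K = P̄·Hᵀ·S⁻¹ = [786/2419 252/2419; 3963/12095 -2718/12095]
step 0: x' = x̄ + K·y = [1351/2419, 10828/12095]
step 0: P' = (I − K·H)·P̄ = [552/2419 468/2419; 468/2419 3246/12095]
step 1: x̄ = F·x = [17583/12095, 35166/12095]
step 1: P̄ = F·P·Fᵀ + Q = [46971/12095 21372/12095; 21372/12095 79029/12095]
step 1: y = z − H·x̄ = [-34047/12095, 89034/12095]
step 1: S = H·P̄·Hᵀ + R = [376591/12095 -19377/12095; -19377/12095 761399/12095]
step 1: K = P̄·Hᵀ·S⁻¹ = [7382229/23675944 2575899/23675944; 923586/2959493 -648819/2959493]
step 1: x' = x̄ + K·y = [32599749/23675944, 1228710/2959493]
step 1: P' = (I − K·H)·P̄ = [5207697/23675944 543633/2959493; 543633/2959493 759906/2959493]
step 2: x̄ = F·x = [42429429/23675944, 42429429/11837972]
step 2: P̄ = F·P·Fᵀ + Q = [91012905/23675944 19985073/11837972; 19985073/11837972 37742031/5918986]
step 2: y = z − H·x̄ = [-24672471/5918986, 56260455/23675944]
step 2: S = H·P̄·Hᵀ + R = [90281527/2959493 -6684345/5918986; -6684345/5918986 1482042577/23675944]
step 2: K = P̄·Hᵀ·S⁻¹ = [14069204913/45180612353 4921992873/45180612353; 14078117373/45180612353 -9897460506/45180612353]
step 2: x' = x̄ + K·y = [34018197615/45180612353, 79733748573/45180612353]
step 2: P' = (I − K·H)·P̄ = [9926358039/45180612353 8285693748/45180612353; 8285693748/45180612353 11584847250/45180612353]

step 0: x' = [1351/2419, 10828/12095], P' = [552/2419 468/2419; 468/2419 3246/12095]
step 1: x' = [32599749/23675944, 1228710/2959493], P' = [5207697/23675944 543633/2959493; 543633/2959493 759906/2959493]
step 2: x' = [34018197615/45180612353, 79733748573/45180612353], P' = [9926358039/45180612353 8285693748/45180612353; 8285693748/45180612353 11584847250/45180612353]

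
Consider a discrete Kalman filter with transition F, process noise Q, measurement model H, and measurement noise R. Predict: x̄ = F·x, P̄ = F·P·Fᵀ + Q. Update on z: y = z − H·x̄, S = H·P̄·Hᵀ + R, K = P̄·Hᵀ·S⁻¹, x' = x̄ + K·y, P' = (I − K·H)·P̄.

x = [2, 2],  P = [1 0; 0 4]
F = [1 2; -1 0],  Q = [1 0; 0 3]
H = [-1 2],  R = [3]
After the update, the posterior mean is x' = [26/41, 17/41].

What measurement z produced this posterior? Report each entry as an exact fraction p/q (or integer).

x̄ = F·x = [6, -2]
P̄ = F·P·Fᵀ + Q = [18 -1; -1 4]
S = H·P̄·Hᵀ + R = [41]
K = P̄·Hᵀ·S⁻¹ = [-20/41; 9/41]
x' − x̄ = [-220/41, 99/41] = K·y
y = (KᵀK)⁻¹·Kᵀ·(x' − x̄) = [11]
z = y + H·x̄ = [11] + [-10] = [1]

z = [1]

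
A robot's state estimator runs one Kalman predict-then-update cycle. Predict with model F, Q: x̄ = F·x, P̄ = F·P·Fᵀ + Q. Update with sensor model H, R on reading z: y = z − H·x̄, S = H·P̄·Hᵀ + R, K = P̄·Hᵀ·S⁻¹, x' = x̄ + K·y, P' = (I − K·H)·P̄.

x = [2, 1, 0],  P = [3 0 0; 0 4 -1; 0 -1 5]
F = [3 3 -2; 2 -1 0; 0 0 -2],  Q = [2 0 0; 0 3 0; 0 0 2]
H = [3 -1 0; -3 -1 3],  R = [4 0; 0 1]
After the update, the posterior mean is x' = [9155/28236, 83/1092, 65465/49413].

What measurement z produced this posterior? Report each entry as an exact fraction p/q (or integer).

x̄ = F·x = [9, 3, 0]
P̄ = F·P·Fᵀ + Q = [97 4 26; 4 19 -2; 26 -2 22]
S = H·P̄·Hᵀ + R = [872 -614; -614 659]
K = P̄·Hᵀ·S⁻¹ = [7985/28236 -929/14118; -151/1092 -101/546; 11645/49413 10100/49413]
x' − x̄ = [-244969/28236, -3193/1092, 65465/49413] = K·y
y = (KᵀK)⁻¹·Kᵀ·(x' − x̄) = [-23, 33]
z = y + H·x̄ = [-23, 33] + [24, -30] = [1, 3]

z = [1, 3]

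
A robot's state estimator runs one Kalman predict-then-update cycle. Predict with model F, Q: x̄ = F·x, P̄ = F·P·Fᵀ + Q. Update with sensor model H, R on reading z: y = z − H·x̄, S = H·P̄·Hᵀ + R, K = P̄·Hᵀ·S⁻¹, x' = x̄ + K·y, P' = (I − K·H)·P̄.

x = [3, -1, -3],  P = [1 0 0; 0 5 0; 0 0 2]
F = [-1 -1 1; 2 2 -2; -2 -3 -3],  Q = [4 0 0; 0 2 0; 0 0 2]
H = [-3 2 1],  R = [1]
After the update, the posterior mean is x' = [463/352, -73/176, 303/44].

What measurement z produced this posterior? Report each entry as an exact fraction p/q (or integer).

x̄ = F·x = [-5, 10, 6]
P̄ = F·P·Fᵀ + Q = [12 -16 11; -16 34 -22; 11 -22 69]
S = H·P̄·Hᵀ + R = [352]
K = P̄·Hᵀ·S⁻¹ = [-57/352; 47/176; -1/44]
x' − x̄ = [2223/352, -1833/176, 39/44] = K·y
y = (KᵀK)⁻¹·Kᵀ·(x' − x̄) = [-39]
z = y + H·x̄ = [-39] + [41] = [2]

z = [2]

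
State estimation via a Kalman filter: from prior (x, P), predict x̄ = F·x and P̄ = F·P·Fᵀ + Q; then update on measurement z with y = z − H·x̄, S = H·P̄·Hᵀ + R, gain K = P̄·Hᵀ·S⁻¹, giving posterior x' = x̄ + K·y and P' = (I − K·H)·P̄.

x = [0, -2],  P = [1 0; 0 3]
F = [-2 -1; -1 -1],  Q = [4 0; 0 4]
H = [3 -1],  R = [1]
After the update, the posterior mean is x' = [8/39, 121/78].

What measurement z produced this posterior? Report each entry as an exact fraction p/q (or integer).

z = [-1]

x̄ = F·x = [2, 2]
P̄ = F·P·Fᵀ + Q = [11 5; 5 8]
S = H·P̄·Hᵀ + R = [78]
K = P̄·Hᵀ·S⁻¹ = [14/39; 7/78]
x' − x̄ = [-70/39, -35/78] = K·y
y = (KᵀK)⁻¹·Kᵀ·(x' − x̄) = [-5]
z = y + H·x̄ = [-5] + [4] = [-1]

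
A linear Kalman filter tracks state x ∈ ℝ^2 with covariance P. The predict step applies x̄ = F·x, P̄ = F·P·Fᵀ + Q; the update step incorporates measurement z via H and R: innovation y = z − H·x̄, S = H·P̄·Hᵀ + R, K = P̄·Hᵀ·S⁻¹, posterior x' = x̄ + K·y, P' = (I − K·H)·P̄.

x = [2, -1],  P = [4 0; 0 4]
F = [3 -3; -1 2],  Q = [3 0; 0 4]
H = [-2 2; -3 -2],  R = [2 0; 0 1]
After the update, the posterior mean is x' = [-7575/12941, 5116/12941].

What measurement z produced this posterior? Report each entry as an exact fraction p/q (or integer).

z = [2, 1]

x̄ = F·x = [9, -4]
P̄ = F·P·Fᵀ + Q = [75 -36; -36 24]
S = H·P̄·Hᵀ + R = [686 426; 426 340]
K = P̄·Hᵀ·S⁻¹ = [-5151/25882 -5193/25882; 3810/12941 -2490/12941]
x' − x̄ = [-124044/12941, 56880/12941] = K·y
y = (KᵀK)⁻¹·Kᵀ·(x' − x̄) = [28, 20]
z = y + H·x̄ = [28, 20] + [-26, -19] = [2, 1]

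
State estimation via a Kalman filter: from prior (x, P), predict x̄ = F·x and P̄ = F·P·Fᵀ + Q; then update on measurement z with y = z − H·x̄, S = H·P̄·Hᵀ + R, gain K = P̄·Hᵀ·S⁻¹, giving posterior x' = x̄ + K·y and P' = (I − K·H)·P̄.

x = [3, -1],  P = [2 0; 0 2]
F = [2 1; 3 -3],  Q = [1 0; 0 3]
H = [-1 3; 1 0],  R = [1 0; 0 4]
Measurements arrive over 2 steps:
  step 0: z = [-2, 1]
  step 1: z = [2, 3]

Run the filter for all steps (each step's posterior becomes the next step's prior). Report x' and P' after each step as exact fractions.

step 0: x̄ = F·x = [5, 12]
step 0: P̄ = F·P·Fᵀ + Q = [11 6; 6 39]
step 0: y = z − H·x̄ = [-33, -4]
step 0: S = H·P̄·Hᵀ + R = [327 7; 7 15]
step 0: K = P̄·Hᵀ·S⁻¹ = [7/1214 887/1214; 1623/4856 1185/4856]
step 0: x' = x̄ + K·y = [2291/1214, -27/4856]
step 0: P' = (I − K·H)·P̄ = [1774/607 1185/1214; 1185/1214 2121/4856]
step 1: x̄ = F·x = [18301/4856, 27573/4856]
step 1: P̄ = F·P·Fᵀ + Q = [82705/4856 64569/4856; 64569/4856 76065/4856]
step 1: y = z − H·x̄ = [-27353/2428, -3733/4856]
step 1: S = H·P̄·Hᵀ + R = [96183/1214 55501/2428; 55501/2428 102129/4856]
step 1: K = P̄·Hᵀ·S⁻¹ = [444008/5554129 4015201/5554129; 1965336/5554129 1375401/5554129]
step 1: x' = x̄ + K·y = [1834769/793447, 1191279/793447]
step 1: P' = (I − K·H)·P̄ = [16060804/5554129 5501604/5554129; 5501604/5554129 2488980/5554129]

step 0: x' = [2291/1214, -27/4856], P' = [1774/607 1185/1214; 1185/1214 2121/4856]
step 1: x' = [1834769/793447, 1191279/793447], P' = [16060804/5554129 5501604/5554129; 5501604/5554129 2488980/5554129]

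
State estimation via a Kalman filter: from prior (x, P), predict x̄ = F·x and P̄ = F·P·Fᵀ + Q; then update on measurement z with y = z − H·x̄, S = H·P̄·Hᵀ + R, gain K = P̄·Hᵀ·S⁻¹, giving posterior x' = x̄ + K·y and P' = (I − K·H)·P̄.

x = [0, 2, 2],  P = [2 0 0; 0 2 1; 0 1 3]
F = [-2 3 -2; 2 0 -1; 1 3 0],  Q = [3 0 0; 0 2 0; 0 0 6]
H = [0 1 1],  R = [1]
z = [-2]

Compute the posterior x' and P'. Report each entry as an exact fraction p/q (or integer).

x̄ = F·x = [2, -2, 6]
P̄ = F·P·Fᵀ + Q = [29 -5 8; -5 13 1; 8 1 26]
y = z − H·x̄ = [-6]
S = H·P̄·Hᵀ + R = [42]
K = P̄·Hᵀ·S⁻¹ = [1/14; 1/3; 9/14]
x' = x̄ + K·y = [11/7, -4, 15/7]
P' = (I − K·H)·P̄ = [403/14 -6 85/14; -6 25/3 -8; 85/14 -8 121/14]

x' = [11/7, -4, 15/7]
P' = [403/14 -6 85/14; -6 25/3 -8; 85/14 -8 121/14]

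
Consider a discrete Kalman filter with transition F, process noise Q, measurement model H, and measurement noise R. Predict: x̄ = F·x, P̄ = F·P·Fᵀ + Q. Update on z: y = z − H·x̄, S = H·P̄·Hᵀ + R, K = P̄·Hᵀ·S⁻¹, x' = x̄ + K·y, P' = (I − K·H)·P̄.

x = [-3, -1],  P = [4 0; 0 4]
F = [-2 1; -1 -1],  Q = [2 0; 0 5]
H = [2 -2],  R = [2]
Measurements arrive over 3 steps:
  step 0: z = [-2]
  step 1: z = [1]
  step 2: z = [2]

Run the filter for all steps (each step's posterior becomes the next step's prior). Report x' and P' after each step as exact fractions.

step 0: x̄ = F·x = [5, 4]
step 0: P̄ = F·P·Fᵀ + Q = [22 4; 4 13]
step 0: y = z − H·x̄ = [-4]
step 0: S = H·P̄·Hᵀ + R = [110]
step 0: K = P̄·Hᵀ·S⁻¹ = [18/55; -9/55]
step 0: x' = x̄ + K·y = [203/55, 256/55]
step 0: P' = (I − K·H)·P̄ = [562/55 544/55; 544/55 553/55]
step 1: x̄ = F·x = [-30/11, -459/55]
step 1: P̄ = F·P·Fᵀ + Q = [147/11 223/11; 223/11 2478/55]
step 1: y = z − H·x̄ = [-563/55]
step 1: S = H·P̄·Hᵀ + R = [4042/55]
step 1: K = P̄·Hᵀ·S⁻¹ = [-380/2021; -29/43]
step 1: x' = x̄ + K·y = [-1622/2021, -62/43]
step 1: P' = (I − K·H)·P̄ = [21757/2021 471/43; 471/43 500/43]
step 2: x̄ = F·x = [330/2021, 4536/2021]
step 2: P̄ = F·P·Fᵀ + Q = [26022/2021 42151/2021; 42151/2021 99636/2021]
step 2: y = z − H·x̄ = [12454/2021]
step 2: S = H·P̄·Hᵀ + R = [169466/2021]
step 2: K = P̄·Hᵀ·S⁻¹ = [-16129/84733; -57485/84733]
step 2: x' = x̄ + K·y = [-85556/84733, -164062/84733]
step 2: P' = (I − K·H)·P̄ = [833564/84733 849693/84733; 849693/84733 907178/84733]

step 0: x' = [203/55, 256/55], P' = [562/55 544/55; 544/55 553/55]
step 1: x' = [-1622/2021, -62/43], P' = [21757/2021 471/43; 471/43 500/43]
step 2: x' = [-85556/84733, -164062/84733], P' = [833564/84733 849693/84733; 849693/84733 907178/84733]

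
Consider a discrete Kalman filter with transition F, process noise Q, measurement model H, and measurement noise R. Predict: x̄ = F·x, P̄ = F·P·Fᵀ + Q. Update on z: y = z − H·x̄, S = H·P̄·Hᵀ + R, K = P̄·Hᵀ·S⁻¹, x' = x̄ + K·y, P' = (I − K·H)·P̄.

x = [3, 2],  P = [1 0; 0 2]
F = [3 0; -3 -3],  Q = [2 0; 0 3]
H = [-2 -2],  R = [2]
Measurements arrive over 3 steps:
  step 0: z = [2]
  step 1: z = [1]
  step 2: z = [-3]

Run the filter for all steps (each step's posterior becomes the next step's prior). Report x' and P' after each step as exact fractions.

step 0: x' = [443/47, -495/47], P' = [509/47 -507/47; -507/47 528/47]
step 1: x' = [-15580/10021, 1098/911], P' = [73891/10021 -6294/911; -6294/911 6324/911]
step 2: x' = [226008/1362383, 1766301/1362383], P' = [10581455/1362383 -9938307/1362383; -9938307/1362383 9971340/1362383]

step 0: x̄ = F·x = [9, -15]
step 0: P̄ = F·P·Fᵀ + Q = [11 -9; -9 30]
step 0: y = z − H·x̄ = [-10]
step 0: S = H·P̄·Hᵀ + R = [94]
step 0: K = P̄·Hᵀ·S⁻¹ = [-2/47; -21/47]
step 0: x' = x̄ + K·y = [443/47, -495/47]
step 0: P' = (I − K·H)·P̄ = [509/47 -507/47; -507/47 528/47]
step 1: x̄ = F·x = [1329/47, 156/47]
step 1: P̄ = F·P·Fᵀ + Q = [4675/47 -18/47; -18/47 348/47]
step 1: y = z − H·x̄ = [3017/47]
step 1: S = H·P̄·Hᵀ + R = [20042/47]
step 1: K = P̄·Hᵀ·S⁻¹ = [-4657/10021; -30/911]
step 1: x' = x̄ + K·y = [-15580/10021, 1098/911]
step 1: P' = (I − K·H)·P̄ = [73891/10021 -6294/911; -6294/911 6324/911]
step 2: x̄ = F·x = [-46740/10021, 10506/10021]
step 2: P̄ = F·P·Fᵀ + Q = [685061/10021 -41913/10021; -41913/10021 74946/10021]
step 2: y = z − H·x̄ = [-9321/911]
step 2: S = H·P̄·Hᵀ + R = [247706/911]
step 2: K = P̄·Hᵀ·S⁻¹ = [-58468/123853; -3003/123853]
step 2: x' = x̄ + K·y = [226008/1362383, 1766301/1362383]
step 2: P' = (I − K·H)·P̄ = [10581455/1362383 -9938307/1362383; -9938307/1362383 9971340/1362383]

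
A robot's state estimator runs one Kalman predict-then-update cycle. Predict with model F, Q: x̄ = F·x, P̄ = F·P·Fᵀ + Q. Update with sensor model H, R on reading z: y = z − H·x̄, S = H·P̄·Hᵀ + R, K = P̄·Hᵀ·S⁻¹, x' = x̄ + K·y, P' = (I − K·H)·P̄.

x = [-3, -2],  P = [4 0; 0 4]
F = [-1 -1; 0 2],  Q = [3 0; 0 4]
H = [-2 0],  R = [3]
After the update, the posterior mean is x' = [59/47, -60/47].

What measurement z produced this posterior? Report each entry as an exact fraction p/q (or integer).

z = [-2]

x̄ = F·x = [5, -4]
P̄ = F·P·Fᵀ + Q = [11 -8; -8 20]
S = H·P̄·Hᵀ + R = [47]
K = P̄·Hᵀ·S⁻¹ = [-22/47; 16/47]
x' − x̄ = [-176/47, 128/47] = K·y
y = (KᵀK)⁻¹·Kᵀ·(x' − x̄) = [8]
z = y + H·x̄ = [8] + [-10] = [-2]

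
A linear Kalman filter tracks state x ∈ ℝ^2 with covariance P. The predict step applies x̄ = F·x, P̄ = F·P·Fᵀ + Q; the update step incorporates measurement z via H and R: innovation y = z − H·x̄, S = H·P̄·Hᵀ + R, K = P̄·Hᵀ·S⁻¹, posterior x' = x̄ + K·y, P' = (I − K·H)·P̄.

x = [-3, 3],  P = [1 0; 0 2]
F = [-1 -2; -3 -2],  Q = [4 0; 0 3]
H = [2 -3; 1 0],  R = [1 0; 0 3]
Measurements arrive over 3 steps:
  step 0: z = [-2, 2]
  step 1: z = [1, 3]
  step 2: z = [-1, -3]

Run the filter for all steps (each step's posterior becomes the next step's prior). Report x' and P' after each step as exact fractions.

step 0: x̄ = F·x = [-3, 3]
step 0: P̄ = F·P·Fᵀ + Q = [13 11; 11 20]
step 0: y = z − H·x̄ = [13, 5]
step 0: S = H·P̄·Hᵀ + R = [101 -7; -7 16]
step 0: K = P̄·Hᵀ·S⁻¹ = [-21/1567 1264/1567; -531/1567 845/1567]
step 0: x' = x̄ + K·y = [1346/1567, 2023/1567]
step 0: P' = (I − K·H)·P̄ = [3792/1567 2535/1567; 2535/1567 1867/1567]
step 1: x̄ = F·x = [-5392/1567, -8084/1567]
step 1: P̄ = F·P·Fᵀ + Q = [27668/1567 39124/1567; 39124/1567 76717/1567]
step 1: y = z − H·x̄ = [-11901/1567, 10093/1567]
step 1: S = H·P̄·Hᵀ + R = [333204/1567 -62036/1567; -62036/1567 32369/1567]
step 1: K = P̄·Hᵀ·S⁻¹ = [-46527/1106735 856832/1106735; -1588929/4426940 576391/1106735]
step 1: x' = x̄ + K·y = [2063949/1106735, 4079463/4426940]
step 1: P' = (I − K·H)·P̄ = [2570496/1106735 1729173/1106735; 1729173/1106735 5140771/4426940]
step 2: x̄ = F·x = [-8207361/2213470, -16463157/2213470]
step 2: P̄ = F·P·Fᵀ + Q = [19054899/1106735 26685643/1106735; 26685643/1106735 52345516/1106735]
step 2: y = z − H·x̄ = [-35188219/2213470, 1566951/2213470]
step 2: S = H·P̄·Hᵀ + R = [228208259/1106735 -41947131/1106735; -41947131/1106735 22375104/1106735]
step 2: K = P̄·Hᵀ·S⁻¹ = [-41947131/1007956355 779748096/1007956355; -361464083/1007956355 1573478569/3023869065]
step 2: x' = x̄ + K·y = [-2518574811/1007956355, -2758575271/2015912710]
step 2: P' = (I − K·H)·P̄ = [2339244288/1007956355 1573478569/1007956355; 1573478569/1007956355 3508421221/3023869065]

step 0: x' = [1346/1567, 2023/1567], P' = [3792/1567 2535/1567; 2535/1567 1867/1567]
step 1: x' = [2063949/1106735, 4079463/4426940], P' = [2570496/1106735 1729173/1106735; 1729173/1106735 5140771/4426940]
step 2: x' = [-2518574811/1007956355, -2758575271/2015912710], P' = [2339244288/1007956355 1573478569/1007956355; 1573478569/1007956355 3508421221/3023869065]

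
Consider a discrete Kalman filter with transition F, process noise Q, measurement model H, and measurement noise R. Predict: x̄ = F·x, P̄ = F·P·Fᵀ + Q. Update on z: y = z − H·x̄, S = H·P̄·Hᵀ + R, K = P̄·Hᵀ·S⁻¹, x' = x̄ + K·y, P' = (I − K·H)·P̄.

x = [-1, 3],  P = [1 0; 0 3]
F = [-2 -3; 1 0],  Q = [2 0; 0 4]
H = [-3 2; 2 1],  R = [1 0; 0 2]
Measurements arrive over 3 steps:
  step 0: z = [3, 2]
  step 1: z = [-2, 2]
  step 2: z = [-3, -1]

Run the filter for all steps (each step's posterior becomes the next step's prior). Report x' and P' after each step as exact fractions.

step 0: x̄ = F·x = [-7, -1]
step 0: P̄ = F·P·Fᵀ + Q = [33 -2; -2 5]
step 0: y = z − H·x̄ = [-16, 17]
step 0: S = H·P̄·Hᵀ + R = [342 -190; -190 131]
step 0: K = P̄·Hᵀ·S⁻¹ = [-1333/8702 61/229; 1143/4351 89/229]
step 0: x' = x̄ + K·y = [-90/4351, 6108/4351]
step 0: P' = (I − K·H)·P̄ = [1515/8702 803/4351; 803/4351 1776/4351]
step 1: x̄ = F·x = [-18144/4351, -90/4351]
step 1: P̄ = F·P·Fᵀ + Q = [37352/4351 -3924/4351; -3924/4351 36323/8702]
step 1: y = z − H·x̄ = [-62954/4351, 45080/4351]
step 1: S = H·P̄·Hᵀ + R = [460253/4351 -191713/4351; -191713/4351 321151/8702]
step 1: K = P̄·Hᵀ·S⁻¹ = [-55592/363345 4407976/17077215; 94868/363345 6420251/17077215]
step 1: x' = x̄ + K·y = [12261616/17077215, 1652246/17077215]
step 1: P' = (I − K·H)·P̄ = [2892104/17077215 3031744/17077215; 3031744/17077215 6777014/17077215]
step 2: x̄ = F·x = [-5895994/3415443, 12261616/17077215]
step 2: P̄ = F·P·Fᵀ + Q = [28619380/3415443 -2975888/3415443; -2975888/3415443 71200964/17077215]
step 2: y = z − H·x̄ = [-164194787/17077215, 9873703/5692405]
step 2: S = H·P̄·Hᵀ + R = [1768306451/17077215 -243686304/5692405; -243686304/5692405 206075078/5692405]
step 2: K = P̄·Hᵀ·S⁻¹ = [-2501849780/16359943253 4221257580/16359943253; 4272640648/16359943253 6149121642/16359943253]
step 2: x' = x̄ + K·y = [3135077138/16359943253, -18668276810/16359943253]
step 2: P' = (I − K·H)·P̄ = [2769554300/16359943253 2903406560/16359943253; 2903406560/16359943253 6491430164/16359943253]

step 0: x' = [-90/4351, 6108/4351], P' = [1515/8702 803/4351; 803/4351 1776/4351]
step 1: x' = [12261616/17077215, 1652246/17077215], P' = [2892104/17077215 3031744/17077215; 3031744/17077215 6777014/17077215]
step 2: x' = [3135077138/16359943253, -18668276810/16359943253], P' = [2769554300/16359943253 2903406560/16359943253; 2903406560/16359943253 6491430164/16359943253]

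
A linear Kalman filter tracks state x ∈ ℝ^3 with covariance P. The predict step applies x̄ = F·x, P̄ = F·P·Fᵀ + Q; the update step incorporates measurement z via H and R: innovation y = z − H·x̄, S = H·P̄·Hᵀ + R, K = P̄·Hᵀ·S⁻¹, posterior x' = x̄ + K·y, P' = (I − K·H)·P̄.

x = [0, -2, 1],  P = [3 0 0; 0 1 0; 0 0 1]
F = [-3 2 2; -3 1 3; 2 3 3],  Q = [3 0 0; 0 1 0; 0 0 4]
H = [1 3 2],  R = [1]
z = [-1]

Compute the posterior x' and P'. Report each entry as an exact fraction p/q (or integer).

x' = [-738/631, 1179/631, -1717/631]
P' = [6817/631 4138/631 -9550/631; 4138/631 5209/631 -9814/631; -9550/631 -9814/631 19518/631]

x̄ = F·x = [-2, 1, -3]
P̄ = F·P·Fᵀ + Q = [38 35 -6; 35 38 -6; -6 -6 34]
y = z − H·x̄ = [4]
S = H·P̄·Hᵀ + R = [631]
K = P̄·Hᵀ·S⁻¹ = [131/631; 137/631; 44/631]
x' = x̄ + K·y = [-738/631, 1179/631, -1717/631]
P' = (I − K·H)·P̄ = [6817/631 4138/631 -9550/631; 4138/631 5209/631 -9814/631; -9550/631 -9814/631 19518/631]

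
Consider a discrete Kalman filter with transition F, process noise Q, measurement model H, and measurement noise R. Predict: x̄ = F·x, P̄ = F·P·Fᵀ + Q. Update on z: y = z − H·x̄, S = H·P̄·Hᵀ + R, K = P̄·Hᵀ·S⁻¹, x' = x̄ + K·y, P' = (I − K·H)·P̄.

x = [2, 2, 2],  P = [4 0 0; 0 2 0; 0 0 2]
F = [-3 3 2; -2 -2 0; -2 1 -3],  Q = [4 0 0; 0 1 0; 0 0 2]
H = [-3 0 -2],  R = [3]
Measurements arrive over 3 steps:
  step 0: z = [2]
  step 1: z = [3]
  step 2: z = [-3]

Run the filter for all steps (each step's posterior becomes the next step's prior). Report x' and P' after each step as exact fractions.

step 0: x' = [4328/965, -1520/193, -1492/193], P' = [8934/965 -492/193 -2610/193; -492/193 4105/193 756/193; -2610/193 756/193 3954/193]
step 1: x' = [-330119/92986, -10573/139479, 18509/4894], P' = [47984495/1580762 38180151/790381 -3745173/83198; 38180151/790381 216357809/2371143 -3017237/41599; -3745173/83198 -3017237/41599 5615505/83198]
step 2: x' = [143979162354/11392477069, 288314232412/11392477069, -198578996322/11392477069], P' = [1484568118585/11392477069 2670334967130/11392477069 -2224692178629/11392477069; 2670334967130/11392477069 4973436538305/11392477069 -4012793394738/11392477069; -2224692178629/11392477069 -4012793394738/11392477069 3342331956729/11392477069]

step 0: x̄ = F·x = [4, -8, -8]
step 0: P̄ = F·P·Fᵀ + Q = [66 12 18; 12 25 12; 18 12 38]
step 0: y = z − H·x̄ = [-2]
step 0: S = H·P̄·Hᵀ + R = [965]
step 0: K = P̄·Hᵀ·S⁻¹ = [-234/965; -12/193; -26/193]
step 0: x' = x̄ + K·y = [4328/965, -1520/193, -1492/193]
step 0: P' = (I − K·H)·P̄ = [8934/965 -492/193 -2610/193; -492/193 4105/193 756/193; -2610/193 756/193 3954/193]
step 1: x̄ = F·x = [-50704/965, 6544/965, 6124/965]
step 1: P̄ = F·P·Fᵀ + Q = [594311/965 -32466/965 -73011/965; -32466/965 99121/965 -65854/965; -73011/965 -65854/965 66681/965]
step 1: y = z − H·x̄ = [-136969/965]
step 1: S = H·P̄·Hᵀ + R = [4742286/965]
step 1: K = P̄·Hᵀ·S⁻¹ = [-545637/1580762; 114553/2371143; 1503/83198]
step 1: x' = x̄ + K·y = [-330119/92986, -10573/139479, 18509/4894]
step 1: P' = (I − K·H)·P̄ = [47984495/1580762 38180151/790381 -3745173/83198; 38180151/790381 216357809/2371143 -3017237/41599; -3745173/83198 -3017237/41599 5615505/83198]
step 2: x̄ = F·x = [1672553/92986, 53237/7341, -1205471/278958]
step 2: P̄ = F·P·Fᵀ + Q = [266662673/1580762 4361287/41599 -159994093/1580762; 4361287/41599 109054367/124797 -83581441/124797; -159994093/1580762 -83581441/124797 2484536347/4742286]
step 2: y = z − H·x̄ = [11805161/278958]
step 2: S = H·P̄·Hᵀ + R = [11392477069/4742286]
step 2: K = P̄·Hᵀ·S⁻¹ = [-1439999499/11392477069; 4860629362/11392477069; -3529125857/11392477069]
step 2: x' = x̄ + K·y = [143979162354/11392477069, 288314232412/11392477069, -198578996322/11392477069]
step 2: P' = (I − K·H)·P̄ = [1484568118585/11392477069 2670334967130/11392477069 -2224692178629/11392477069; 2670334967130/11392477069 4973436538305/11392477069 -4012793394738/11392477069; -2224692178629/11392477069 -4012793394738/11392477069 3342331956729/11392477069]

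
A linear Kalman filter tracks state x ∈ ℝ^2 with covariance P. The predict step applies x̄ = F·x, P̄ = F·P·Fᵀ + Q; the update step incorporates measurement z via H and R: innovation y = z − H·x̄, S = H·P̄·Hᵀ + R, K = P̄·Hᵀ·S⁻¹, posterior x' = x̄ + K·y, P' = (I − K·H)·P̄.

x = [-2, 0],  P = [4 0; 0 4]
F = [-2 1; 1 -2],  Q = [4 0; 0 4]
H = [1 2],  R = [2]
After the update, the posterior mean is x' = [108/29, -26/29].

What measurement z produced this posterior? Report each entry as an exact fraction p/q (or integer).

x̄ = F·x = [4, -2]
P̄ = F·P·Fᵀ + Q = [24 -16; -16 24]
S = H·P̄·Hᵀ + R = [58]
K = P̄·Hᵀ·S⁻¹ = [-4/29; 16/29]
x' − x̄ = [-8/29, 32/29] = K·y
y = (KᵀK)⁻¹·Kᵀ·(x' − x̄) = [2]
z = y + H·x̄ = [2] + [0] = [2]

z = [2]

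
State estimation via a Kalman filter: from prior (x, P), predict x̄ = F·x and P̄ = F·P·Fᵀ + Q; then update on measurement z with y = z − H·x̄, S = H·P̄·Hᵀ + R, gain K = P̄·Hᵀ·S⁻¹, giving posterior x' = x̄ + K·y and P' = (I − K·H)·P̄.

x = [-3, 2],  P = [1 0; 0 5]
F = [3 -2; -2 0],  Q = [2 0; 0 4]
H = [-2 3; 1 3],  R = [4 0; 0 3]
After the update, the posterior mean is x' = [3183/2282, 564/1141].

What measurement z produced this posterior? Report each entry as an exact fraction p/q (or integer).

z = [-2, 3]

x̄ = F·x = [-13, 6]
P̄ = F·P·Fᵀ + Q = [31 -6; -6 8]
S = H·P̄·Hᵀ + R = [272 28; 28 70]
K = P̄·Hᵀ·S⁻¹ = [-213/652 361/1141; 18/163 243/1141]
x' − x̄ = [32849/2282, -6282/1141] = K·y
y = (KᵀK)⁻¹·Kᵀ·(x' − x̄) = [-46, -2]
z = y + H·x̄ = [-46, -2] + [44, 5] = [-2, 3]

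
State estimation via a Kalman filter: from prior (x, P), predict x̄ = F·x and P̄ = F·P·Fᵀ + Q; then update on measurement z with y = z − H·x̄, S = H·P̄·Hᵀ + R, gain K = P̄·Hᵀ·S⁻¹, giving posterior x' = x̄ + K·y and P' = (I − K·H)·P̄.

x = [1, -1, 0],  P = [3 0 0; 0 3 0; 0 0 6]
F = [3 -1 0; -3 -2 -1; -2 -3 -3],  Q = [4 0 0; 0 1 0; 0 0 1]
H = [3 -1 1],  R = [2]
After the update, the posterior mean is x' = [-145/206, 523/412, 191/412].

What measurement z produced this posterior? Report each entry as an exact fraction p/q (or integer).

x̄ = F·x = [4, -1, 1]
P̄ = F·P·Fᵀ + Q = [34 -21 -9; -21 46 54; -9 54 94]
S = H·P̄·Hᵀ + R = [412]
K = P̄·Hᵀ·S⁻¹ = [57/206; -55/412; 13/412]
x' − x̄ = [-969/206, 935/412, -221/412] = K·y
y = (KᵀK)⁻¹·Kᵀ·(x' − x̄) = [-17]
z = y + H·x̄ = [-17] + [14] = [-3]

z = [-3]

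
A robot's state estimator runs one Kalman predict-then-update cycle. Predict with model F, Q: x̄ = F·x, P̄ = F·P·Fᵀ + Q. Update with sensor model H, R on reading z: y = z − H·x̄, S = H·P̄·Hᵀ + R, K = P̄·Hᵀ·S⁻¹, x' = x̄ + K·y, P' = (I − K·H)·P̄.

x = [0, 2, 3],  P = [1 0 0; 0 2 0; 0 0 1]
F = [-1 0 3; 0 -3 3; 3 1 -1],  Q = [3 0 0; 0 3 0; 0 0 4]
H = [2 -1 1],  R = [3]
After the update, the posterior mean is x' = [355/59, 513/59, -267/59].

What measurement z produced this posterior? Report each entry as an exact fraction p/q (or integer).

x̄ = F·x = [9, 3, -1]
P̄ = F·P·Fᵀ + Q = [13 9 -6; 9 30 -9; -6 -9 16]
S = H·P̄·Hᵀ + R = [59]
K = P̄·Hᵀ·S⁻¹ = [11/59; -21/59; 13/59]
x' − x̄ = [-176/59, 336/59, -208/59] = K·y
y = (KᵀK)⁻¹·Kᵀ·(x' − x̄) = [-16]
z = y + H·x̄ = [-16] + [14] = [-2]

z = [-2]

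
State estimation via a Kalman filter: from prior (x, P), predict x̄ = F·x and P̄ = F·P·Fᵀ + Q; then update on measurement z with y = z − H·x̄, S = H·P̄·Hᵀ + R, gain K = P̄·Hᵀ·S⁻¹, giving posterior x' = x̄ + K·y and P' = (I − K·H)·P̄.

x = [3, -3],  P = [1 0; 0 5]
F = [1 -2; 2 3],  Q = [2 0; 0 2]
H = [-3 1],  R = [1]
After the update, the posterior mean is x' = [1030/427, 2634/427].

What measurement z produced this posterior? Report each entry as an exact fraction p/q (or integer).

z = [-1]

x̄ = F·x = [9, -3]
P̄ = F·P·Fᵀ + Q = [23 -28; -28 51]
S = H·P̄·Hᵀ + R = [427]
K = P̄·Hᵀ·S⁻¹ = [-97/427; 135/427]
x' − x̄ = [-2813/427, 3915/427] = K·y
y = (KᵀK)⁻¹·Kᵀ·(x' − x̄) = [29]
z = y + H·x̄ = [29] + [-30] = [-1]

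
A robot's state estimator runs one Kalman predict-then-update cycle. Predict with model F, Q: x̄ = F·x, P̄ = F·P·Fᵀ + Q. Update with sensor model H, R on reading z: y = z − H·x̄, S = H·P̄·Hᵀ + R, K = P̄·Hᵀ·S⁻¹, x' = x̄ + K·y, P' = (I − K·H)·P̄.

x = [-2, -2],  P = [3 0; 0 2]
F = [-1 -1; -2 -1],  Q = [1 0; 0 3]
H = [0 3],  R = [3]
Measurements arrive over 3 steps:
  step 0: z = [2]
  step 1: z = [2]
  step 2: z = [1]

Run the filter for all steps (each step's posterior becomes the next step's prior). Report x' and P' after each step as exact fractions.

step 0: x̄ = F·x = [4, 6]
step 0: P̄ = F·P·Fᵀ + Q = [6 8; 8 17]
step 0: y = z − H·x̄ = [-16]
step 0: S = H·P̄·Hᵀ + R = [156]
step 0: K = P̄·Hᵀ·S⁻¹ = [2/13; 17/52]
step 0: x' = x̄ + K·y = [20/13, 10/13]
step 0: P' = (I − K·H)·P̄ = [30/13 2/13; 2/13 17/52]
step 1: x̄ = F·x = [-30/13, -50/13]
step 1: P̄ = F·P·Fᵀ + Q = [205/52 281/52; 281/52 685/52]
step 1: y = z − H·x̄ = [176/13]
step 1: S = H·P̄·Hᵀ + R = [6321/52]
step 1: K = P̄·Hᵀ·S⁻¹ = [281/2107; 685/2107]
step 1: x' = x̄ + K·y = [-1058/2107, 1170/2107]
step 1: P' = (I − K·H)·P̄ = [3751/2107 281/2107; 281/2107 685/2107]
step 2: x̄ = F·x = [-16/301, 22/49]
step 2: P̄ = F·P·Fᵀ + Q = [145/43 30/7; 30/7 538/49]
step 2: y = z − H·x̄ = [-17/49]
step 2: S = H·P̄·Hᵀ + R = [4989/49]
step 2: K = P̄·Hᵀ·S⁻¹ = [210/1663; 538/1663]
step 2: x' = x̄ + K·y = [-6934/71509, 560/1663]
step 2: P' = (I − K·H)·P̄ = [125035/71509 210/1663; 210/1663 538/1663]

step 0: x' = [20/13, 10/13], P' = [30/13 2/13; 2/13 17/52]
step 1: x' = [-1058/2107, 1170/2107], P' = [3751/2107 281/2107; 281/2107 685/2107]
step 2: x' = [-6934/71509, 560/1663], P' = [125035/71509 210/1663; 210/1663 538/1663]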